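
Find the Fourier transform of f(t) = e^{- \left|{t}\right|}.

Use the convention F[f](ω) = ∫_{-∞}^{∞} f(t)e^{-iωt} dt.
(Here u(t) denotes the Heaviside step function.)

F(ω) = \frac{2}{\omega^{2} + 1}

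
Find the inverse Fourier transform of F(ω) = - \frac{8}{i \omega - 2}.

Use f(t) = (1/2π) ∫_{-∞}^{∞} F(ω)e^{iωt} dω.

f(t) = 8 e^{2 t} u\left(- t\right)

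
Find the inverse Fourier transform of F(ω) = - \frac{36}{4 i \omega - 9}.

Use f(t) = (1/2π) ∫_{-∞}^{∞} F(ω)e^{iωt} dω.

f(t) = 9 e^{\frac{9 t}{4}} u\left(- t\right)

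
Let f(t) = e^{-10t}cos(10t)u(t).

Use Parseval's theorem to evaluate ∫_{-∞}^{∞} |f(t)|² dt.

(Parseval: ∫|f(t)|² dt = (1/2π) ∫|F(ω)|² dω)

∫|f(t)|² dt = \frac{3}{80}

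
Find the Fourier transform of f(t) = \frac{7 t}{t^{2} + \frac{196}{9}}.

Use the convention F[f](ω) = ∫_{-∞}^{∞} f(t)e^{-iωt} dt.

F(ω) = - 7 i \pi e^{- \frac{14 \left|{\omega}\right|}{3}} \operatorname{sign}{\left(\omega \right)}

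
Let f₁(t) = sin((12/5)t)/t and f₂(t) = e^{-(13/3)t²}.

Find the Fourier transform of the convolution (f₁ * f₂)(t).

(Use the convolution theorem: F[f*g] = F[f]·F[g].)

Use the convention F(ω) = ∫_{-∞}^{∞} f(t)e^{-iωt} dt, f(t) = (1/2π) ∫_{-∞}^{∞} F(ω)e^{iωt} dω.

F[f₁*f₂](ω) = \begin{cases} \frac{\sqrt{39} \pi^{\frac{3}{2}} e^{- \frac{3 \omega^{2}}{52}}}{13} & \text{for}\: \omega > - \frac{12}{5} \wedge \omega < \frac{12}{5} \\0 & \text{otherwise} \end{cases}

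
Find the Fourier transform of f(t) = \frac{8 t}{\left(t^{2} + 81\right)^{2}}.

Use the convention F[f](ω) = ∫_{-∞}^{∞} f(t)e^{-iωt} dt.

F(ω) = - \frac{4 i \pi \omega e^{- 9 \left|{\omega}\right|}}{9}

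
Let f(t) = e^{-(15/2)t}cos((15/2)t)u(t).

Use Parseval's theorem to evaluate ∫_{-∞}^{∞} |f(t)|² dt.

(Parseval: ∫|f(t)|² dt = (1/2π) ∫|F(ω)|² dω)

∫|f(t)|² dt = \frac{1}{20}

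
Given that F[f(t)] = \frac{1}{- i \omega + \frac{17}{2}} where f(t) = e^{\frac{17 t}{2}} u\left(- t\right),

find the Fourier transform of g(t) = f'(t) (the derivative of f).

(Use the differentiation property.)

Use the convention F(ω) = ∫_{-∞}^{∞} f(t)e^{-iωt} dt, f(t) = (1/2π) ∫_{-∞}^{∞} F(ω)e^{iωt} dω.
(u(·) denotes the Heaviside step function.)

F[g](ω) = - \frac{2 \omega}{2 \omega + 17 i}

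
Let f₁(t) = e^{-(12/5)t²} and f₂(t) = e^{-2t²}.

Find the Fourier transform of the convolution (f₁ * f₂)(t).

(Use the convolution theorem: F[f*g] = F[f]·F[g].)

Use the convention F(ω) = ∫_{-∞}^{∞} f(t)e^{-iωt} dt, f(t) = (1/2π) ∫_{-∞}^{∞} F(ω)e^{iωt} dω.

F[f₁*f₂](ω) = \frac{\sqrt{30} \pi e^{- \frac{11 \omega^{2}}{48}}}{12}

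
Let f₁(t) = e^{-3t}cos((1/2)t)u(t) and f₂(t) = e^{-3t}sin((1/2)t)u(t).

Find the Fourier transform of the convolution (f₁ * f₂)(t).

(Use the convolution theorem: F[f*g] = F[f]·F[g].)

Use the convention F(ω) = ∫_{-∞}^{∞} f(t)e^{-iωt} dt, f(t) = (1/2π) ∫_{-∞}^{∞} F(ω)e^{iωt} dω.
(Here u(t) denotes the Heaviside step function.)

F[f₁*f₂](ω) = \frac{8 \left(i \omega + 3\right)}{\left(4 \left(i \omega + 3\right)^{2} + 1\right)^{2}}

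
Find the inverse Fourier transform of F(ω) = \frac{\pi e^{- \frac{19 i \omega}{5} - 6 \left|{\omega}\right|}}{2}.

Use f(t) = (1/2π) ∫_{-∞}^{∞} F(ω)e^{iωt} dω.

f(t) = \frac{3}{\left(t - \frac{19}{5}\right)^{2} + 36}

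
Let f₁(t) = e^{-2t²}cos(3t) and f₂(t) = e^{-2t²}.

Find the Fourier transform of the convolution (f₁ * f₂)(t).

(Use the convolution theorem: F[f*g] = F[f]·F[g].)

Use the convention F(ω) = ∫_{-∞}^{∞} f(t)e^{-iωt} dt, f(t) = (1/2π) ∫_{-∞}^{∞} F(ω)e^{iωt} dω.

F[f₁*f₂](ω) = \frac{\pi \left(e^{\frac{3 \omega}{2}} + 1\right) e^{- \frac{\omega^{2}}{4} - \frac{3 \omega}{4} - \frac{9}{8}}}{4}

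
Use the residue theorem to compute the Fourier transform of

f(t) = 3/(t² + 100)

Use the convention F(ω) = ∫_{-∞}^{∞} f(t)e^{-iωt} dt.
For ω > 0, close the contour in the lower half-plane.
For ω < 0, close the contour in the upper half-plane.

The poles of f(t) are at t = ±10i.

Let g(z) = f(z)e^{-iωz}; for large |z| the factor e^{-iωz} decays in the lower half-plane when ω > 0 and in the upper half-plane when ω < 0.

Case ω > 0 (lower half-plane, clockwise contour ⇒ F(ω) = -2πi·ΣRes):
  Res_{z = - 10 i} g(z) = \frac{3 i e^{- 10 \omega}}{20}
  F(ω) = -2πi·ΣRes = \frac{3 \pi e^{- 10 \omega}}{10}

Case ω < 0 (upper half-plane, counterclockwise contour ⇒ F(ω) = +2πi·ΣRes):
  Res_{z = 10 i} g(z) = - \frac{3 i e^{10 \omega}}{20}
  F(ω) = 2πi·ΣRes = \frac{3 \pi e^{10 \omega}}{10}

Both cases combine into a single formula in |ω|:

F(ω) = \frac{3 \pi e^{- 10 \left|{\omega}\right|}}{10}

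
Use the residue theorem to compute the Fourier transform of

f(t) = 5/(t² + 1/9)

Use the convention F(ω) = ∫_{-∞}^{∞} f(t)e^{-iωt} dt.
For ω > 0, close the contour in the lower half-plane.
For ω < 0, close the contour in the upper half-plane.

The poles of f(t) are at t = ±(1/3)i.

Let g(z) = f(z)e^{-iωz}; for large |z| the factor e^{-iωz} decays in the lower half-plane when ω > 0 and in the upper half-plane when ω < 0.

Case ω > 0 (lower half-plane, clockwise contour ⇒ F(ω) = -2πi·ΣRes):
  Res_{z = - \frac{i}{3}} g(z) = \frac{15 i e^{- \frac{\omega}{3}}}{2}
  F(ω) = -2πi·ΣRes = 15 \pi e^{- \frac{\omega}{3}}

Case ω < 0 (upper half-plane, counterclockwise contour ⇒ F(ω) = +2πi·ΣRes):
  Res_{z = \frac{i}{3}} g(z) = - \frac{15 i e^{\frac{\omega}{3}}}{2}
  F(ω) = 2πi·ΣRes = 15 \pi e^{\frac{\omega}{3}}

Both cases combine into a single formula in |ω|:

F(ω) = 15 \pi e^{- \frac{\left|{\omega}\right|}{3}}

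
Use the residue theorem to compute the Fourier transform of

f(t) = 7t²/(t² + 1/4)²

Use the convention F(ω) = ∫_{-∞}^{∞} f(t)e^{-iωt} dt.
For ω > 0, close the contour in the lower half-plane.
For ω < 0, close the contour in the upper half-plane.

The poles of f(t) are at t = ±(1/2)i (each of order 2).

Let g(z) = f(z)e^{-iωz}; for large |z| the factor e^{-iωz} decays in the lower half-plane when ω > 0 and in the upper half-plane when ω < 0.

Case ω > 0 (lower half-plane, clockwise contour ⇒ F(ω) = -2πi·ΣRes):
  Res_{z = - \frac{i}{2}} g(z) = \frac{7 i \left(2 - \omega\right) e^{- \frac{\omega}{2}}}{4} (pole of order 2)
  F(ω) = -2πi·ΣRes = \frac{7 \pi \left(2 - \omega\right) e^{- \frac{\omega}{2}}}{2}

Case ω < 0 (upper half-plane, counterclockwise contour ⇒ F(ω) = +2πi·ΣRes):
  Res_{z = \frac{i}{2}} g(z) = \frac{7 i \left(- \omega - 2\right) e^{\frac{\omega}{2}}}{4} (pole of order 2)
  F(ω) = 2πi·ΣRes = \frac{7 \pi \left(\omega + 2\right) e^{\frac{\omega}{2}}}{2}

Both cases combine into a single formula in |ω|:

F(ω) = \frac{7 \pi \left(2 - \left|{\omega}\right|\right) e^{- \frac{\left|{\omega}\right|}{2}}}{2}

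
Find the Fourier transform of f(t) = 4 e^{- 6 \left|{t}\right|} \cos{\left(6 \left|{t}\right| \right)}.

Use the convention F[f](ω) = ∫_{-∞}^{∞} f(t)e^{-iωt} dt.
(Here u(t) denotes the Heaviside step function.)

F(ω) = \frac{48 \left(\omega^{2} + 72\right)}{\omega^{4} + 5184}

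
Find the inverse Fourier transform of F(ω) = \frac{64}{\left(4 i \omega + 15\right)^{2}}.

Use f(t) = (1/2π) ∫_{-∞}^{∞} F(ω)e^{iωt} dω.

f(t) = 4 t e^{- \frac{15 t}{4}} u\left(t\right)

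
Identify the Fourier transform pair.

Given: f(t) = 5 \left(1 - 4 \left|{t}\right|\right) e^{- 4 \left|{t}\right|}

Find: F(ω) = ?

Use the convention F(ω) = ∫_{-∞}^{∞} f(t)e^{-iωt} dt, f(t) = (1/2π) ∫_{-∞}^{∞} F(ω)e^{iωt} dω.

F(ω) = \frac{80 \omega^{2}}{\left(\omega^{2} + 16\right)^{2}}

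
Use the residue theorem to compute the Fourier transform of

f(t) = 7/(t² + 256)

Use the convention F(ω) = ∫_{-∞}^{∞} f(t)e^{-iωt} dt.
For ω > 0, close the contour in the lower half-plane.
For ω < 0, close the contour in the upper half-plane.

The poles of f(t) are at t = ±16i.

Let g(z) = f(z)e^{-iωz}; for large |z| the factor e^{-iωz} decays in the lower half-plane when ω > 0 and in the upper half-plane when ω < 0.

Case ω > 0 (lower half-plane, clockwise contour ⇒ F(ω) = -2πi·ΣRes):
  Res_{z = - 16 i} g(z) = \frac{7 i e^{- 16 \omega}}{32}
  F(ω) = -2πi·ΣRes = \frac{7 \pi e^{- 16 \omega}}{16}

Case ω < 0 (upper half-plane, counterclockwise contour ⇒ F(ω) = +2πi·ΣRes):
  Res_{z = 16 i} g(z) = - \frac{7 i e^{16 \omega}}{32}
  F(ω) = 2πi·ΣRes = \frac{7 \pi e^{16 \omega}}{16}

Both cases combine into a single formula in |ω|:

F(ω) = \frac{7 \pi e^{- 16 \left|{\omega}\right|}}{16}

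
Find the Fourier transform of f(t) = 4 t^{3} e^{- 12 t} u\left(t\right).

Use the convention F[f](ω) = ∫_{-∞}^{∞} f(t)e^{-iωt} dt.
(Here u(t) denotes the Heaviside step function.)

F(ω) = \frac{24}{\left(i \omega + 12\right)^{4}}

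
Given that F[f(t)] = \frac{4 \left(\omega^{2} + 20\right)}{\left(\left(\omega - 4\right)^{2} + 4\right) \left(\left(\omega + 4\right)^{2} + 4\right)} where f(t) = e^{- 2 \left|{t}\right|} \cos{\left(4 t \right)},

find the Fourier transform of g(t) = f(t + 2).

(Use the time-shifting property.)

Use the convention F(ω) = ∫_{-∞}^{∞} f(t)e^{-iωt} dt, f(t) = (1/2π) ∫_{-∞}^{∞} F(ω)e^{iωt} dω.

F[g](ω) = \frac{4 \left(\omega^{2} + 20\right) e^{2 i \omega}}{\omega^{4} - 24 \omega^{2} + 400}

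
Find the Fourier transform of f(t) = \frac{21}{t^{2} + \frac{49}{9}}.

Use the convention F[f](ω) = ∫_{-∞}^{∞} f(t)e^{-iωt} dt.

F(ω) = 9 \pi e^{- \frac{7 \left|{\omega}\right|}{3}}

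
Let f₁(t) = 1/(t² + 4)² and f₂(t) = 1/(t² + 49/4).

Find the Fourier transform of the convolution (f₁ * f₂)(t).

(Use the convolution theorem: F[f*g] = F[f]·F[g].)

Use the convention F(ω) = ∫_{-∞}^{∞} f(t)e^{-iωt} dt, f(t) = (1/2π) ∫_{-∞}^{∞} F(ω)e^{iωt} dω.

F[f₁*f₂](ω) = \frac{\pi^{2} \left(2 \left|{\omega}\right| + 1\right) e^{- \frac{11 \left|{\omega}\right|}{2}}}{56}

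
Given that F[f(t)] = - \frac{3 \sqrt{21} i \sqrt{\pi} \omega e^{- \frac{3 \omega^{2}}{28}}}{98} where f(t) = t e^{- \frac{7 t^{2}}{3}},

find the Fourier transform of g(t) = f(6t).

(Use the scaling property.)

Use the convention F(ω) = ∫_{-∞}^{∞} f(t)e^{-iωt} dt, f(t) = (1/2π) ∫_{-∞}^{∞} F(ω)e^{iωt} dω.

F[g](ω) = - \frac{\sqrt{21} i \sqrt{\pi} \omega e^{- \frac{\omega^{2}}{336}}}{1176}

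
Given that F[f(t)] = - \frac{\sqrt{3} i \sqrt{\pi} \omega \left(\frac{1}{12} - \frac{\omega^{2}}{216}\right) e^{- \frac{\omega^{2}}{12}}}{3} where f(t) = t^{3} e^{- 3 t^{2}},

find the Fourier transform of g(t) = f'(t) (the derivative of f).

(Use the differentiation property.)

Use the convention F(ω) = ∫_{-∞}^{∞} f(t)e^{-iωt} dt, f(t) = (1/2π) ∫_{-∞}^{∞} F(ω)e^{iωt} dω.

F[g](ω) = \frac{\sqrt{3} \sqrt{\pi} \omega^{2} \left(18 - \omega^{2}\right) e^{- \frac{\omega^{2}}{12}}}{648}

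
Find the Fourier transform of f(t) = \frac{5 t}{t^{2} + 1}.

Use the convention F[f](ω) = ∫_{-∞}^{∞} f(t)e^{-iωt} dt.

F(ω) = - 5 i \pi e^{- \left|{\omega}\right|} \operatorname{sign}{\left(\omega \right)}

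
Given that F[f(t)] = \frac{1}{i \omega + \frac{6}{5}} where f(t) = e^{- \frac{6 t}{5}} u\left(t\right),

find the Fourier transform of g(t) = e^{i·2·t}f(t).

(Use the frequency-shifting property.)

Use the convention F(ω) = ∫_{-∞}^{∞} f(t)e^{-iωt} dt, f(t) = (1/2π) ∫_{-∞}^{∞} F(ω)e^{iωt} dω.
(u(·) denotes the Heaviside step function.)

F[g](ω) = \frac{5}{5 i \left(\omega - 2\right) + 6}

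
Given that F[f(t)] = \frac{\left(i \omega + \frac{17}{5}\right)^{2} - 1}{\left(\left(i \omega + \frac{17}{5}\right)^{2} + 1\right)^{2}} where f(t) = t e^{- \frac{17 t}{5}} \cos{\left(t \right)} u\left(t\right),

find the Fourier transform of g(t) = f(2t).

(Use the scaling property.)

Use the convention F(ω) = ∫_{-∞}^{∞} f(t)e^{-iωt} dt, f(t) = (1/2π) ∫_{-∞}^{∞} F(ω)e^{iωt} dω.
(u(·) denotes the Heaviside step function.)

F[g](ω) = \frac{50 \left(\left(5 i \omega + 34\right)^{2} - 100\right)}{\left(\left(5 i \omega + 34\right)^{2} + 100\right)^{2}}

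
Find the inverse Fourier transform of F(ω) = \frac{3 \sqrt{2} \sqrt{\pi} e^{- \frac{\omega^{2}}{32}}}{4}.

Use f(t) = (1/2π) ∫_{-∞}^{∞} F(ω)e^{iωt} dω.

f(t) = 3 e^{- 8 t^{2}}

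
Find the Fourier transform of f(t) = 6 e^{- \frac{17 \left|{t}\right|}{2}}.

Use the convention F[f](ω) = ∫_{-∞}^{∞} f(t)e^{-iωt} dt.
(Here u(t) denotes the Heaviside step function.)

F(ω) = \frac{408}{4 \omega^{2} + 289}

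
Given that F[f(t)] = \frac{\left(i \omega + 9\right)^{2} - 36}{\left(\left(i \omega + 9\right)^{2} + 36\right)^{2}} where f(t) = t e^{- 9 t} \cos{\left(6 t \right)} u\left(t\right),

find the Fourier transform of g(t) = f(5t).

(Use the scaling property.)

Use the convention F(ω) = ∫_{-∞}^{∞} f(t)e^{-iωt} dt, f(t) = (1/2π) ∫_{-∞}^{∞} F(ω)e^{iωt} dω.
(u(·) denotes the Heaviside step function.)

F[g](ω) = \frac{5 \left(\left(i \omega + 45\right)^{2} - 900\right)}{\left(\left(i \omega + 45\right)^{2} + 900\right)^{2}}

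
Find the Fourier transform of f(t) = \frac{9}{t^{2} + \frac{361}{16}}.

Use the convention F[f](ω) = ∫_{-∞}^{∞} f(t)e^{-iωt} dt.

F(ω) = \frac{36 \pi e^{- \frac{19 \left|{\omega}\right|}{4}}}{19}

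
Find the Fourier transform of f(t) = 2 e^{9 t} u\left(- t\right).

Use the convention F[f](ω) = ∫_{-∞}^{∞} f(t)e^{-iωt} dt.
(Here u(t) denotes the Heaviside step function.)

F(ω) = - \frac{2}{i \omega - 9}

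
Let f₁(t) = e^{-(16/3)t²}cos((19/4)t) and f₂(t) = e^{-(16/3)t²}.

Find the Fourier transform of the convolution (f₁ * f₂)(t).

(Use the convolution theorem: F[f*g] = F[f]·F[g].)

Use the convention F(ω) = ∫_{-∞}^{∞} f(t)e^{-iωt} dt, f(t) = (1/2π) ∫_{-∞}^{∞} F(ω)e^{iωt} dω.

F[f₁*f₂](ω) = \frac{3 \pi \left(e^{\frac{57 \omega}{64}} + 1\right) e^{- \frac{3 \omega^{2}}{32} - \frac{57 \omega}{128} - \frac{1083}{1024}}}{32}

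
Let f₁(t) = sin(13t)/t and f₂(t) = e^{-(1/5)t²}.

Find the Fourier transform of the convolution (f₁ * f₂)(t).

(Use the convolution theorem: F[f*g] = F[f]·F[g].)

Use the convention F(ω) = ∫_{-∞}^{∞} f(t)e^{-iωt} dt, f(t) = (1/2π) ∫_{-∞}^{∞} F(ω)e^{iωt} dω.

F[f₁*f₂](ω) = \begin{cases} \sqrt{5} \pi^{\frac{3}{2}} e^{- \frac{5 \omega^{2}}{4}} & \text{for}\: \omega > -13 \wedge \omega < 13 \\0 & \text{otherwise} \end{cases}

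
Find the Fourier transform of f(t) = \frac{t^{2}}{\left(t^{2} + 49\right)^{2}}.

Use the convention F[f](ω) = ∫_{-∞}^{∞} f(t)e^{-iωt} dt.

F(ω) = \frac{\pi \left(1 - 7 \left|{\omega}\right|\right) e^{- 7 \left|{\omega}\right|}}{14}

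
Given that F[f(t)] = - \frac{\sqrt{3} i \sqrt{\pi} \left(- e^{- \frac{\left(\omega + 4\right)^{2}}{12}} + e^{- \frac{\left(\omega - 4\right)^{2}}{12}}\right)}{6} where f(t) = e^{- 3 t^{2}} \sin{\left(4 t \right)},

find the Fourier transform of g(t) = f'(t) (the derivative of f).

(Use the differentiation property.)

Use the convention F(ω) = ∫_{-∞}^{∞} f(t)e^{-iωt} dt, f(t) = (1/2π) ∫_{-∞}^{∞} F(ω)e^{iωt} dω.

F[g](ω) = \frac{\sqrt{3} \sqrt{\pi} \omega \left(e^{\frac{4 \omega}{3}} - 1\right) e^{- \frac{\omega^{2}}{12} - \frac{2 \omega}{3} - \frac{4}{3}}}{6}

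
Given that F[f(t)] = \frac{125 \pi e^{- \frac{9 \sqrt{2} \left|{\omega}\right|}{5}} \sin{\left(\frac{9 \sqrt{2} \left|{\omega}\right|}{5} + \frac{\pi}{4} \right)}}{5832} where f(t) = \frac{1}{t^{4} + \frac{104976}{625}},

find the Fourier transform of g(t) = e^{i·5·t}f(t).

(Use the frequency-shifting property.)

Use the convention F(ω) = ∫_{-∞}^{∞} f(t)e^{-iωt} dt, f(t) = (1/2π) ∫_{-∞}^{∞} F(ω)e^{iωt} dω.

F[g](ω) = \frac{125 \pi e^{- \frac{9 \sqrt{2} \left|{\omega - 5}\right|}{5}} \sin{\left(\frac{9 \sqrt{2} \left|{\omega - 5}\right|}{5} + \frac{\pi}{4} \right)}}{5832}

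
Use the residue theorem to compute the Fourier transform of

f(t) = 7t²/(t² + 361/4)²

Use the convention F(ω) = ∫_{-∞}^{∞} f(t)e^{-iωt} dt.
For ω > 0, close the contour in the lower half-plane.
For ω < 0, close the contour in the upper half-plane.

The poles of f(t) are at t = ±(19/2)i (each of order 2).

Let g(z) = f(z)e^{-iωz}; for large |z| the factor e^{-iωz} decays in the lower half-plane when ω > 0 and in the upper half-plane when ω < 0.

Case ω > 0 (lower half-plane, clockwise contour ⇒ F(ω) = -2πi·ΣRes):
  Res_{z = - \frac{19 i}{2}} g(z) = \frac{7 i \left(2 - 19 \omega\right) e^{- \frac{19 \omega}{2}}}{76} (pole of order 2)
  F(ω) = -2πi·ΣRes = \frac{7 \pi \left(2 - 19 \omega\right) e^{- \frac{19 \omega}{2}}}{38}

Case ω < 0 (upper half-plane, counterclockwise contour ⇒ F(ω) = +2πi·ΣRes):
  Res_{z = \frac{19 i}{2}} g(z) = \frac{7 i \left(- 19 \omega - 2\right) e^{\frac{19 \omega}{2}}}{76} (pole of order 2)
  F(ω) = 2πi·ΣRes = \frac{7 \pi \left(19 \omega + 2\right) e^{\frac{19 \omega}{2}}}{38}

Both cases combine into a single formula in |ω|:

F(ω) = \frac{7 \pi \left(2 - 19 \left|{\omega}\right|\right) e^{- \frac{19 \left|{\omega}\right|}{2}}}{38}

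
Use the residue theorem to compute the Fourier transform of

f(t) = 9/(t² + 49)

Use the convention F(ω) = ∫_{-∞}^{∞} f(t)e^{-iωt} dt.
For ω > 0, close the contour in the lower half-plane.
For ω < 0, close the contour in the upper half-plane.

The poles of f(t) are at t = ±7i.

Let g(z) = f(z)e^{-iωz}; for large |z| the factor e^{-iωz} decays in the lower half-plane when ω > 0 and in the upper half-plane when ω < 0.

Case ω > 0 (lower half-plane, clockwise contour ⇒ F(ω) = -2πi·ΣRes):
  Res_{z = - 7 i} g(z) = \frac{9 i e^{- 7 \omega}}{14}
  F(ω) = -2πi·ΣRes = \frac{9 \pi e^{- 7 \omega}}{7}

Case ω < 0 (upper half-plane, counterclockwise contour ⇒ F(ω) = +2πi·ΣRes):
  Res_{z = 7 i} g(z) = - \frac{9 i e^{7 \omega}}{14}
  F(ω) = 2πi·ΣRes = \frac{9 \pi e^{7 \omega}}{7}

Both cases combine into a single formula in |ω|:

F(ω) = \frac{9 \pi e^{- 7 \left|{\omega}\right|}}{7}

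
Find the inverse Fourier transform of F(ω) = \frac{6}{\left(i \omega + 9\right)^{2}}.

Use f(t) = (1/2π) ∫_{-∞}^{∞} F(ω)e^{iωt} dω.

f(t) = 6 t e^{- 9 t} u\left(t\right)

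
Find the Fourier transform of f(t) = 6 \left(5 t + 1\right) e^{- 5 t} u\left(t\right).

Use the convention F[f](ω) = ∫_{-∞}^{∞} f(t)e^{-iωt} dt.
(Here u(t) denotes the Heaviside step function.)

F(ω) = \frac{6 \left(- i \omega - 10\right)}{\omega^{2} - 10 i \omega - 25}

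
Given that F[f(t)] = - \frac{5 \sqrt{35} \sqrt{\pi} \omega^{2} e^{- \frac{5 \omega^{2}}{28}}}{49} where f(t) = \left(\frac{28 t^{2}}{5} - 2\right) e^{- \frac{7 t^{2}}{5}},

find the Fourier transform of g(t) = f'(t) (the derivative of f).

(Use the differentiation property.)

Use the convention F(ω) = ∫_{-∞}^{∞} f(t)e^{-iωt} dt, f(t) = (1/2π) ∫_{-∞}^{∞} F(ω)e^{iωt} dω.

F[g](ω) = - \frac{5 \sqrt{35} i \sqrt{\pi} \omega^{3} e^{- \frac{5 \omega^{2}}{28}}}{49}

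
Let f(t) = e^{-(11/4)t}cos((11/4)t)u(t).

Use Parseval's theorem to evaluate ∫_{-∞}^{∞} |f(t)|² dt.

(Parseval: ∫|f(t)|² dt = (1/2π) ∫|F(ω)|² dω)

∫|f(t)|² dt = \frac{3}{22}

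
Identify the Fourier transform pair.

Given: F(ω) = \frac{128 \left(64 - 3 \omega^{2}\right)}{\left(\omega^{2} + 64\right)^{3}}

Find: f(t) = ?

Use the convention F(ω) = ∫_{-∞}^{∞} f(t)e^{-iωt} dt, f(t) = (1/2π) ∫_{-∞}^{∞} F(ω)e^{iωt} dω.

f(t) = 4 t^{2} e^{- 8 \left|{t}\right|}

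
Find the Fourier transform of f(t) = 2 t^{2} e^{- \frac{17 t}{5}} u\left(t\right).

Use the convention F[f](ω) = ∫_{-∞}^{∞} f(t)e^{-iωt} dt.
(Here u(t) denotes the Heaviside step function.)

F(ω) = \frac{500}{\left(5 i \omega + 17\right)^{3}}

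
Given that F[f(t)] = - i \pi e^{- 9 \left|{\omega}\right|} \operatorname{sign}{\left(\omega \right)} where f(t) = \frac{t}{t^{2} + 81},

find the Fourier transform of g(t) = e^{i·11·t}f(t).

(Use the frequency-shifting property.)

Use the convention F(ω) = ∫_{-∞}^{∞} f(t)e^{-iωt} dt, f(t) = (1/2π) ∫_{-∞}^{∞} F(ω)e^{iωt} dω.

F[g](ω) = - i \pi e^{- 9 \left|{\omega - 11}\right|} \operatorname{sign}{\left(\omega - 11 \right)}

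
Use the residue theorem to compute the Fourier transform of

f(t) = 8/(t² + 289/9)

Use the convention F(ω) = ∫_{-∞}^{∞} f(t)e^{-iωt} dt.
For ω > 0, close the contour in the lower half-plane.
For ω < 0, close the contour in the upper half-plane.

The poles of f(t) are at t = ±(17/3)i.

Let g(z) = f(z)e^{-iωz}; for large |z| the factor e^{-iωz} decays in the lower half-plane when ω > 0 and in the upper half-plane when ω < 0.

Case ω > 0 (lower half-plane, clockwise contour ⇒ F(ω) = -2πi·ΣRes):
  Res_{z = - \frac{17 i}{3}} g(z) = \frac{12 i e^{- \frac{17 \omega}{3}}}{17}
  F(ω) = -2πi·ΣRes = \frac{24 \pi e^{- \frac{17 \omega}{3}}}{17}

Case ω < 0 (upper half-plane, counterclockwise contour ⇒ F(ω) = +2πi·ΣRes):
  Res_{z = \frac{17 i}{3}} g(z) = - \frac{12 i e^{\frac{17 \omega}{3}}}{17}
  F(ω) = 2πi·ΣRes = \frac{24 \pi e^{\frac{17 \omega}{3}}}{17}

Both cases combine into a single formula in |ω|:

F(ω) = \frac{24 \pi e^{- \frac{17 \left|{\omega}\right|}{3}}}{17}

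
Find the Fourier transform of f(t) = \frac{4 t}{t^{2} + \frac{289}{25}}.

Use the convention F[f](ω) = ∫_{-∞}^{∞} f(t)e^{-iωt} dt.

F(ω) = - 4 i \pi e^{- \frac{17 \left|{\omega}\right|}{5}} \operatorname{sign}{\left(\omega \right)}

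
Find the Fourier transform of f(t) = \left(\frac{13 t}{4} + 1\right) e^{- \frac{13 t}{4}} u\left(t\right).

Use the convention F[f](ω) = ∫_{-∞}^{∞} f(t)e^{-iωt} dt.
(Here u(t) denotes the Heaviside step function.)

F(ω) = \frac{8 \left(- 2 i \omega - 13\right)}{16 \omega^{2} - 104 i \omega - 169}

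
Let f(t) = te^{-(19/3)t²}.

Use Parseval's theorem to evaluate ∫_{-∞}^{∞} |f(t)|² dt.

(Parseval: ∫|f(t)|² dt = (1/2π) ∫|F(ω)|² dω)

∫|f(t)|² dt = \frac{3 \sqrt{114} \sqrt{\pi}}{2888}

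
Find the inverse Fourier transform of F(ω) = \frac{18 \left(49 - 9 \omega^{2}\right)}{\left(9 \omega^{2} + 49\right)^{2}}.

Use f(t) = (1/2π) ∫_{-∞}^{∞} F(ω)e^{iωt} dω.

f(t) = e^{- \frac{7 \left|{t}\right|}{3}} \left|{t}\right|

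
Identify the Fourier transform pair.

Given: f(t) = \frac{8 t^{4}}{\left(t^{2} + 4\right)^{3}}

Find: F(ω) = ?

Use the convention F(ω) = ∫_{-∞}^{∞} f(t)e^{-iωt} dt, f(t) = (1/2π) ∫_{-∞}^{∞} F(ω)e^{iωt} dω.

F(ω) = \frac{\pi \left(4 \omega^{2} - 10 \left|{\omega}\right| + 3\right) e^{- 2 \left|{\omega}\right|}}{2}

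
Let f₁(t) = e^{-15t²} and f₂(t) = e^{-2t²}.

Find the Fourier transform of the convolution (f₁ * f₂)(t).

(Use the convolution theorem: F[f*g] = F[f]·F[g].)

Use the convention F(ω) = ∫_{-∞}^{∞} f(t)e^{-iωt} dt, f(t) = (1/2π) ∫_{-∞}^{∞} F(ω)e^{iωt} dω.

F[f₁*f₂](ω) = \frac{\sqrt{30} \pi e^{- \frac{17 \omega^{2}}{120}}}{30}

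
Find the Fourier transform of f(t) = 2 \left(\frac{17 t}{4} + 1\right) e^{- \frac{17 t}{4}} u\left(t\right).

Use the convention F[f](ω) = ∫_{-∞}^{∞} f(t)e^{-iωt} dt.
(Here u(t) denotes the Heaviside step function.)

F(ω) = \frac{16 \left(- 2 i \omega - 17\right)}{16 \omega^{2} - 136 i \omega - 289}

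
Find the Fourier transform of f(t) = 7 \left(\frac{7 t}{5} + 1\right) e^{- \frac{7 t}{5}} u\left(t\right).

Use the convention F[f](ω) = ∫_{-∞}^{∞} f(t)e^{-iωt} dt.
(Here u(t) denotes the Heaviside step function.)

F(ω) = \frac{35 \left(- 5 i \omega - 14\right)}{25 \omega^{2} - 70 i \omega - 49}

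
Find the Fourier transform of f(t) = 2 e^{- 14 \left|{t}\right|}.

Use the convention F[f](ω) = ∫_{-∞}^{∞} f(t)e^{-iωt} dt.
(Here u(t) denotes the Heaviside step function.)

F(ω) = \frac{56}{\omega^{2} + 196}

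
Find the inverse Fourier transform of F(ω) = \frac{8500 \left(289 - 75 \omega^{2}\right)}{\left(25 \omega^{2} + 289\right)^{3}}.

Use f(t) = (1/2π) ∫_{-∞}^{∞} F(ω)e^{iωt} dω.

f(t) = t^{2} e^{- \frac{17 \left|{t}\right|}{5}}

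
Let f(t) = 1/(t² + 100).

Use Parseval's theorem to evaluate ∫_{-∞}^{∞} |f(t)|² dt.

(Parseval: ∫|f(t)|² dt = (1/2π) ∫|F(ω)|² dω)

∫|f(t)|² dt = \frac{\pi}{2000}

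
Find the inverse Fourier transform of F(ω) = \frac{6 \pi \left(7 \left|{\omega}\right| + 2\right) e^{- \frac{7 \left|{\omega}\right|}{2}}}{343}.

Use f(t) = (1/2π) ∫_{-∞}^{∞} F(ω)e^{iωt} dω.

f(t) = \frac{3}{\left(t^{2} + \frac{49}{4}\right)^{2}}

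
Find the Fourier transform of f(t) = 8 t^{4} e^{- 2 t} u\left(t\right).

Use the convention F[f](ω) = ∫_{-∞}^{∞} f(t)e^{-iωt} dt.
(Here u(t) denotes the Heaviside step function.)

F(ω) = \frac{192}{\left(i \omega + 2\right)^{5}}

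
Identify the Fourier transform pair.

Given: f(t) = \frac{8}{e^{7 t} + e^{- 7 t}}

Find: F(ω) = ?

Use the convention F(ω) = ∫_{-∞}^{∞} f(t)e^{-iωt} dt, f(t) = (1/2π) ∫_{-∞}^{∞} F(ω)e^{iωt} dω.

F(ω) = \frac{4 \pi}{7 \cosh{\left(\frac{\pi \omega}{14} \right)}}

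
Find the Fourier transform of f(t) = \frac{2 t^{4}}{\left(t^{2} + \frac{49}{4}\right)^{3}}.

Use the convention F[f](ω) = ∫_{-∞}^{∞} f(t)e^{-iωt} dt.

F(ω) = \frac{\pi \left(49 \omega^{2} - 70 \left|{\omega}\right| + 12\right) e^{- \frac{7 \left|{\omega}\right|}{2}}}{56}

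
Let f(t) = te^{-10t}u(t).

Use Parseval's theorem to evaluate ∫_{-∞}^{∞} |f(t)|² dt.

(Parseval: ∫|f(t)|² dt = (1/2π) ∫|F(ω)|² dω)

∫|f(t)|² dt = \frac{1}{4000}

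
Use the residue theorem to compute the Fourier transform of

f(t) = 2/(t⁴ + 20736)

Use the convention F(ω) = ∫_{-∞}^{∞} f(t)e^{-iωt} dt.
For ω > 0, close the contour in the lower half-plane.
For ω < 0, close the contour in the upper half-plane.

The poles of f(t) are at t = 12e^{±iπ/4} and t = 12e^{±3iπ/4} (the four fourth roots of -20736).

Let g(z) = f(z)e^{-iωz}; for large |z| the factor e^{-iωz} decays in the lower half-plane when ω > 0 and in the upper half-plane when ω < 0.

Case ω > 0 (lower half-plane, clockwise contour ⇒ F(ω) = -2πi·ΣRes):
  Res_{z = - 6 \sqrt{2} - 6 \sqrt{2} i} g(z) = \frac{\sqrt{2} i \left(1 - i\right) e^{6 \sqrt{2} \omega \left(-1 + i\right)}}{6912}
  Res_{z = 6 \sqrt{2} - 6 \sqrt{2} i} g(z) = \frac{\sqrt{2} i \left(1 + i\right) e^{- 6 \sqrt{2} \omega \left(1 + i\right)}}{6912}
  F(ω) = -2πi·ΣRes = \frac{\sqrt{2} \pi \left(1 - i\right) \left(e^{12 \sqrt{2} i \omega} + i\right) e^{- 6 \sqrt{2} \omega \left(1 + i\right)}}{3456} = \frac{\pi e^{- 6 \sqrt{2} \omega} \sin{\left(6 \sqrt{2} \omega + \frac{\pi}{4} \right)}}{864}

Case ω < 0 (upper half-plane, counterclockwise contour ⇒ F(ω) = +2πi·ΣRes):
  Res_{z = 6 \sqrt{2} + 6 \sqrt{2} i} g(z) = \frac{\sqrt{2} i \left(-1 + i\right) e^{6 \sqrt{2} \omega \left(1 - i\right)}}{6912}
  Res_{z = - 6 \sqrt{2} + 6 \sqrt{2} i} g(z) = \frac{\sqrt{2} \left(1 - i\right) e^{6 \sqrt{2} \omega \left(1 + i\right)}}{6912}
  F(ω) = 2πi·ΣRes = - \frac{\sqrt{2} i \pi \left(i \left(1 - i\right) e^{6 \sqrt{2} \omega \left(1 - i\right)} - \left(1 - i\right) e^{6 \sqrt{2} \omega \left(1 + i\right)}\right)}{3456} = \frac{\pi e^{6 \sqrt{2} \omega} \cos{\left(6 \sqrt{2} \omega + \frac{\pi}{4} \right)}}{864}

Both cases combine into a single formula in |ω|:

F(ω) = \frac{\pi e^{- 6 \sqrt{2} \left|{\omega}\right|} \sin{\left(6 \sqrt{2} \left|{\omega}\right| + \frac{\pi}{4} \right)}}{864}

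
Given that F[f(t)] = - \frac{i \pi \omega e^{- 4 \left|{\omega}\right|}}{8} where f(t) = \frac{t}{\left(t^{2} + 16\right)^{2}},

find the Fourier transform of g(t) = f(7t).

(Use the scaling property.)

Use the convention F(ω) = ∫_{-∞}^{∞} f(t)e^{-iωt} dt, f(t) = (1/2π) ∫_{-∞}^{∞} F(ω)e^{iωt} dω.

F[g](ω) = - \frac{i \pi \omega e^{- \frac{4 \left|{\omega}\right|}{7}}}{392}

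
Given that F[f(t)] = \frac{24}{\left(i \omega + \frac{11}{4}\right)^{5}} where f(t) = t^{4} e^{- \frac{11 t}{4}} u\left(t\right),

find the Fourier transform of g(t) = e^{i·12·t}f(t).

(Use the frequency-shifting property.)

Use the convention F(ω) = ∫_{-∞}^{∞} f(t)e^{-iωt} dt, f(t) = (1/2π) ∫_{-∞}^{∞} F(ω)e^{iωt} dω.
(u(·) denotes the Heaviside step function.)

F[g](ω) = \frac{24576}{\left(4 i \left(\omega - 12\right) + 11\right)^{5}}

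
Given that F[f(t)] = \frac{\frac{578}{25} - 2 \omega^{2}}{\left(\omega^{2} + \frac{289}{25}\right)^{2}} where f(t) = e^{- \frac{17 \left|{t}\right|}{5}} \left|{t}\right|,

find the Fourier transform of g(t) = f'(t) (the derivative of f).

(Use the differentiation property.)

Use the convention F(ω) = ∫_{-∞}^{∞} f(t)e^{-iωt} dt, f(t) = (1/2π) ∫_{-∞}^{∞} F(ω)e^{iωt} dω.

F[g](ω) = - \frac{50 i \omega \left(25 \omega^{2} - 289\right)}{\left(25 \omega^{2} + 289\right)^{2}}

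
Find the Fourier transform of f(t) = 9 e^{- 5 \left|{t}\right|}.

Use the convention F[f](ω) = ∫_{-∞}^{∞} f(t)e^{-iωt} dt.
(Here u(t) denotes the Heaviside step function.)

F(ω) = \frac{90}{\omega^{2} + 25}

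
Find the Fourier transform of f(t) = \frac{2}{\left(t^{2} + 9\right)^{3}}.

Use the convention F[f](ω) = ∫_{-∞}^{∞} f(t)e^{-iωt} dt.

F(ω) = \frac{\pi \left(3 \omega^{2} + 3 \left|{\omega}\right| + 1\right) e^{- 3 \left|{\omega}\right|}}{324}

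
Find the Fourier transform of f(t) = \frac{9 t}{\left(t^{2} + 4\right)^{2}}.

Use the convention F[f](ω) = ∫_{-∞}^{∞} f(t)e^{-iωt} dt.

F(ω) = - \frac{9 i \pi \omega e^{- 2 \left|{\omega}\right|}}{4}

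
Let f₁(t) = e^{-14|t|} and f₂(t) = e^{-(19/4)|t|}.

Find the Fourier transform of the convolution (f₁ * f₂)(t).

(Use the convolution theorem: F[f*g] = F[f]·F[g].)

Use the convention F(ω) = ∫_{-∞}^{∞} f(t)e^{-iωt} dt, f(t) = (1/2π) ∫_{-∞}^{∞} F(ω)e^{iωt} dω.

F[f₁*f₂](ω) = \frac{4256}{\left(\omega^{2} + 196\right) \left(16 \omega^{2} + 361\right)}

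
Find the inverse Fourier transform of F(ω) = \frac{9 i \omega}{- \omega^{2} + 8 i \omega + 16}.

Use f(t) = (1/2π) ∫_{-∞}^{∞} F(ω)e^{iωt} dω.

f(t) = 9 \left(1 - 4 t\right) e^{- 4 t} u\left(t\right)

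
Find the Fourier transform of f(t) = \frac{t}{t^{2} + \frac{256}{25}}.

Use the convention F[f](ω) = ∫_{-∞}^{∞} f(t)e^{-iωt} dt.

F(ω) = - i \pi e^{- \frac{16 \left|{\omega}\right|}{5}} \operatorname{sign}{\left(\omega \right)}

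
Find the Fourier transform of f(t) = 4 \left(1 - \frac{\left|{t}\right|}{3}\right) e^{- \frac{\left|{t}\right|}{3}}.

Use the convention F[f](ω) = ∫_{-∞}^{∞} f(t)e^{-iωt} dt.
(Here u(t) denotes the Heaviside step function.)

F(ω) = \frac{432 \omega^{2}}{\left(9 \omega^{2} + 1\right)^{2}}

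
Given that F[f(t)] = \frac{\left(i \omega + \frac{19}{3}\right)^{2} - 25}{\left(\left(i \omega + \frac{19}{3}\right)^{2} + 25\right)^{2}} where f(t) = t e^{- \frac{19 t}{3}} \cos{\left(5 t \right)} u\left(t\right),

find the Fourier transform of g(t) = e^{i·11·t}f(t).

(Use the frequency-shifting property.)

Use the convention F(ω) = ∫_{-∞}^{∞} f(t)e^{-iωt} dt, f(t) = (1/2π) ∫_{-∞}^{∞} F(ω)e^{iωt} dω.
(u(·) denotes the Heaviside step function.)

F[g](ω) = \frac{9 \left(\left(3 i \left(\omega - 11\right) + 19\right)^{2} - 225\right)}{\left(\left(3 i \left(\omega - 11\right) + 19\right)^{2} + 225\right)^{2}}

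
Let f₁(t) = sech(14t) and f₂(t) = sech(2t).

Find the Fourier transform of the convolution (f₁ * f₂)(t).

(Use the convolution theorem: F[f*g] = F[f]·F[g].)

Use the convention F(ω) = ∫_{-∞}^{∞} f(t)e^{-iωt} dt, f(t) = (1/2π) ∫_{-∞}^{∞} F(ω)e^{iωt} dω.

F[f₁*f₂](ω) = \frac{\pi^{2}}{28 \cosh{\left(\frac{\pi \omega}{28} \right)} \cosh{\left(\frac{\pi \omega}{4} \right)}}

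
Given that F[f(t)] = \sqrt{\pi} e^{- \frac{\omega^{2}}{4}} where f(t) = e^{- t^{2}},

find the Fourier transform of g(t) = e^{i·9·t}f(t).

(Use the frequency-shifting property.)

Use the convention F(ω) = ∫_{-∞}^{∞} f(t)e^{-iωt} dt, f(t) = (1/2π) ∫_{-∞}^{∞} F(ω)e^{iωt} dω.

F[g](ω) = \sqrt{\pi} e^{- \frac{\left(\omega - 9\right)^{2}}{4}}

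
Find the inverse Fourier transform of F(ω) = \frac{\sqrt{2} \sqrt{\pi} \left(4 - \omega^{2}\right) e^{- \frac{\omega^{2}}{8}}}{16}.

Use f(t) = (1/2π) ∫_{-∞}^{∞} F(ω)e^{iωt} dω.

f(t) = 2 t^{2} e^{- 2 t^{2}}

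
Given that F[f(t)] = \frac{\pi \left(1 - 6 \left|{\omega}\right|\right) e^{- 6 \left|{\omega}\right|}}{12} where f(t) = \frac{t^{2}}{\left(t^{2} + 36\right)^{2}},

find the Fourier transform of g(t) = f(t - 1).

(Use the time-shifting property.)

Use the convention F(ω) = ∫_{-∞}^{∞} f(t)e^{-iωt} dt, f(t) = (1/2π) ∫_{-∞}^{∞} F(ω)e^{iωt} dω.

F[g](ω) = \frac{\pi \left(1 - 6 \left|{\omega}\right|\right) e^{- i \omega - 6 \left|{\omega}\right|}}{12}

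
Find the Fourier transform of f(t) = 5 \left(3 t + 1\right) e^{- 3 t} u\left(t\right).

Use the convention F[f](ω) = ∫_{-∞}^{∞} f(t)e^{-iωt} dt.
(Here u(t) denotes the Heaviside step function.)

F(ω) = \frac{5 \left(- i \omega - 6\right)}{\omega^{2} - 6 i \omega - 9}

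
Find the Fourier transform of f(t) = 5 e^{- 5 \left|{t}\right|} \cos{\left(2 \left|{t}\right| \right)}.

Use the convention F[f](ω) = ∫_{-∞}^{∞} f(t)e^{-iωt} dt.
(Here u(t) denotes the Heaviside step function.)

F(ω) = \frac{50 \left(\omega^{2} + 29\right)}{\omega^{4} + 42 \omega^{2} + 841}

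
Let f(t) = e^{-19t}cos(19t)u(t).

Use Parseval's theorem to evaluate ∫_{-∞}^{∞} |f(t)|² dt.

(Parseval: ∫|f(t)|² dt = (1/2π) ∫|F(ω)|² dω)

∫|f(t)|² dt = \frac{3}{152}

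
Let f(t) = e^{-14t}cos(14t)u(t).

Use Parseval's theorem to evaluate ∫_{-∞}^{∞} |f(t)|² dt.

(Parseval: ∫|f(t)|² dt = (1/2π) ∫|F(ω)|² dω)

∫|f(t)|² dt = \frac{3}{112}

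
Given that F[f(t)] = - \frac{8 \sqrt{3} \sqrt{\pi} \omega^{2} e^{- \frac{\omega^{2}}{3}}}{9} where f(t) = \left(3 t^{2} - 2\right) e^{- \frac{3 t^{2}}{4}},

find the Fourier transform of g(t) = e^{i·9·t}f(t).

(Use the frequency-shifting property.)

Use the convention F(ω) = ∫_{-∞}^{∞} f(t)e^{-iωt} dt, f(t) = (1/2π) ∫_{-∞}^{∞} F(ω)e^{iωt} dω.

F[g](ω) = - \frac{8 \sqrt{3} \sqrt{\pi} \left(\omega - 9\right)^{2} e^{- \frac{\left(\omega - 9\right)^{2}}{3}}}{9}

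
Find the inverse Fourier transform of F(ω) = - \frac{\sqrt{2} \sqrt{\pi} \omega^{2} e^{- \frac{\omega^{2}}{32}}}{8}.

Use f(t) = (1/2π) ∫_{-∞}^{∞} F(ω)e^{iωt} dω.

f(t) = 4 \left(32 t^{2} - 2\right) e^{- 8 t^{2}}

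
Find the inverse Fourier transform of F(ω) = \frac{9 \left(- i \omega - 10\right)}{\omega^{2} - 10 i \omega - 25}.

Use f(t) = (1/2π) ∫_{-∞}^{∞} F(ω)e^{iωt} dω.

f(t) = 9 \left(5 t + 1\right) e^{- 5 t} u\left(t\right)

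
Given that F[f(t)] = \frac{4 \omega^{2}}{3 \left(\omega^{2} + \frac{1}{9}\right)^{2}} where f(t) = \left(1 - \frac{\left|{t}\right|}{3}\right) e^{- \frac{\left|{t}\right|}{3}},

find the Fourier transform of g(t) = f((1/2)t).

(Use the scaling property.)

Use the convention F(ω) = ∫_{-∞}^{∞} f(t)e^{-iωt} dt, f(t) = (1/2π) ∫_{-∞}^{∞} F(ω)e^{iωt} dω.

F[g](ω) = \frac{864 \omega^{2}}{\left(36 \omega^{2} + 1\right)^{2}}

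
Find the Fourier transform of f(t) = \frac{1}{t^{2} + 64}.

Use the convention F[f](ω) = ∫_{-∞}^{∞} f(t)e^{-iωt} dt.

F(ω) = \frac{\pi e^{- 8 \left|{\omega}\right|}}{8}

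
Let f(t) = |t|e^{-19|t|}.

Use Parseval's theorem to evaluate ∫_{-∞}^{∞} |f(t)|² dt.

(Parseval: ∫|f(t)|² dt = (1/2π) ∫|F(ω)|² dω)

∫|f(t)|² dt = \frac{1}{13718}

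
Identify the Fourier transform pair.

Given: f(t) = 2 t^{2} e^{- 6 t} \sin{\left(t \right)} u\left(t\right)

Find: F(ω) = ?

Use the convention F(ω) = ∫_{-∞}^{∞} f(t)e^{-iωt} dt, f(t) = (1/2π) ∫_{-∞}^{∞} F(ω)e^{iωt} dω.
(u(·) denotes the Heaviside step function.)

F(ω) = \frac{4 \left(3 \left(i \omega + 6\right)^{2} - 1\right)}{\left(\left(i \omega + 6\right)^{2} + 1\right)^{3}}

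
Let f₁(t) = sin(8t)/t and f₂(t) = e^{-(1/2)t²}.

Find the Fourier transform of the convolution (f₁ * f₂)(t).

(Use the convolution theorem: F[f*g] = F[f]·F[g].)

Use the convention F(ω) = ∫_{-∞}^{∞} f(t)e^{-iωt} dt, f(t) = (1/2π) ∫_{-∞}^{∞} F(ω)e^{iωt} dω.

F[f₁*f₂](ω) = \begin{cases} \sqrt{2} \pi^{\frac{3}{2}} e^{- \frac{\omega^{2}}{2}} & \text{for}\: \omega > -8 \wedge \omega < 8 \\0 & \text{otherwise} \end{cases}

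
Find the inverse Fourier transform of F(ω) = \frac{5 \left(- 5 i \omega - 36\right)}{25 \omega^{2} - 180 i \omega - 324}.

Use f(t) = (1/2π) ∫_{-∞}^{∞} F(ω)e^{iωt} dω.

f(t) = \left(\frac{18 t}{5} + 1\right) e^{- \frac{18 t}{5}} u\left(t\right)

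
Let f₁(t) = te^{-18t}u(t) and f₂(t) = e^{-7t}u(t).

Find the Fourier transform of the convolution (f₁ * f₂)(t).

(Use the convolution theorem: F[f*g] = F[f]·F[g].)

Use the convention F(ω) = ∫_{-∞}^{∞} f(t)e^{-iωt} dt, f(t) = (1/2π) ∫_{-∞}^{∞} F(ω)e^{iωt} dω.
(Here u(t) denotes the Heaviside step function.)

F[f₁*f₂](ω) = \frac{1}{\left(i \omega + 7\right) \left(i \omega + 18\right)^{2}}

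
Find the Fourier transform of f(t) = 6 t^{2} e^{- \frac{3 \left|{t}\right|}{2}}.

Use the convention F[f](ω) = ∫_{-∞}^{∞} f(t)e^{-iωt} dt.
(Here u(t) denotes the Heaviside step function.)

F(ω) = \frac{1728 \left(3 - 4 \omega^{2}\right)}{\left(4 \omega^{2} + 9\right)^{3}}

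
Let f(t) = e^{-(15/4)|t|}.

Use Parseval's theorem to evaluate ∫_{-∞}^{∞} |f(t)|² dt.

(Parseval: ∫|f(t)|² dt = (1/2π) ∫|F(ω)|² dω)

∫|f(t)|² dt = \frac{4}{15}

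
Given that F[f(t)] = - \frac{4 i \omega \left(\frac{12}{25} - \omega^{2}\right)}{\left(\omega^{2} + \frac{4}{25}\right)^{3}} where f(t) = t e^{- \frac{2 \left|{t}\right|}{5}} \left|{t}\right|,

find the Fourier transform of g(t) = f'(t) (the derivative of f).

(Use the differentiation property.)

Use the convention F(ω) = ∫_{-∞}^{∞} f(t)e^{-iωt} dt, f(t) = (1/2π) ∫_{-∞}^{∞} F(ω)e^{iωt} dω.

F[g](ω) = \frac{\omega^{2} \left(30000 - 62500 \omega^{2}\right)}{\left(25 \omega^{2} + 4\right)^{3}}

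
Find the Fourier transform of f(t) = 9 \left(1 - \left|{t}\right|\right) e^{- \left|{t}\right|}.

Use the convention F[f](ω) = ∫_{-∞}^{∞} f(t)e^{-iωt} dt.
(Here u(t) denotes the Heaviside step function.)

F(ω) = \frac{36 \omega^{2}}{\left(\omega^{2} + 1\right)^{2}}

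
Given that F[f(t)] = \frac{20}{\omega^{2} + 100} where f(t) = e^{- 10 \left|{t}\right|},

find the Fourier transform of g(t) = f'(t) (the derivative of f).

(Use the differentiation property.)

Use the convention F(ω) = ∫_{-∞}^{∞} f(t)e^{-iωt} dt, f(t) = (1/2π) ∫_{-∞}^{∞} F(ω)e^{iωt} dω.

F[g](ω) = \frac{20 i \omega}{\omega^{2} + 100}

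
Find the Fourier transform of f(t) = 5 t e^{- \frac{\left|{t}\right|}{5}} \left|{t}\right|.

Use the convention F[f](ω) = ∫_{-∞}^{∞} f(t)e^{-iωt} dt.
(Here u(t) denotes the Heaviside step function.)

F(ω) = \frac{12500 i \omega \left(25 \omega^{2} - 3\right)}{\left(25 \omega^{2} + 1\right)^{3}}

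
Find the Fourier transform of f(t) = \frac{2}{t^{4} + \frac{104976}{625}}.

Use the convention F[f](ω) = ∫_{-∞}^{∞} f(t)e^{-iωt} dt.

F(ω) = \frac{125 \pi e^{- \frac{9 \sqrt{2} \left|{\omega}\right|}{5}} \sin{\left(\frac{9 \sqrt{2} \left|{\omega}\right|}{5} + \frac{\pi}{4} \right)}}{2916}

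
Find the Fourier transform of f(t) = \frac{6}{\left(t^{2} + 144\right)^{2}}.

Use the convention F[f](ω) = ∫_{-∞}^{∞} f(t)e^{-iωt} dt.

F(ω) = \frac{\pi \left(12 \left|{\omega}\right| + 1\right) e^{- 12 \left|{\omega}\right|}}{576}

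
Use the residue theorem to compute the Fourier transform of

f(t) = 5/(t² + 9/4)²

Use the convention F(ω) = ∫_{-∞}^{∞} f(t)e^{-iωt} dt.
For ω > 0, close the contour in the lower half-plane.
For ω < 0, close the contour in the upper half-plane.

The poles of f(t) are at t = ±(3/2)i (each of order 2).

Let g(z) = f(z)e^{-iωz}; for large |z| the factor e^{-iωz} decays in the lower half-plane when ω > 0 and in the upper half-plane when ω < 0.

Case ω > 0 (lower half-plane, clockwise contour ⇒ F(ω) = -2πi·ΣRes):
  Res_{z = - \frac{3 i}{2}} g(z) = \frac{5 i \left(3 \omega + 2\right) e^{- \frac{3 \omega}{2}}}{27} (pole of order 2)
  F(ω) = -2πi·ΣRes = \frac{10 \pi \left(3 \omega + 2\right) e^{- \frac{3 \omega}{2}}}{27}

Case ω < 0 (upper half-plane, counterclockwise contour ⇒ F(ω) = +2πi·ΣRes):
  Res_{z = \frac{3 i}{2}} g(z) = \frac{5 i \left(3 \omega - 2\right) e^{\frac{3 \omega}{2}}}{27} (pole of order 2)
  F(ω) = 2πi·ΣRes = \frac{10 \pi \left(2 - 3 \omega\right) e^{\frac{3 \omega}{2}}}{27}

Both cases combine into a single formula in |ω|:

F(ω) = \frac{10 \pi \left(3 \left|{\omega}\right| + 2\right) e^{- \frac{3 \left|{\omega}\right|}{2}}}{27}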